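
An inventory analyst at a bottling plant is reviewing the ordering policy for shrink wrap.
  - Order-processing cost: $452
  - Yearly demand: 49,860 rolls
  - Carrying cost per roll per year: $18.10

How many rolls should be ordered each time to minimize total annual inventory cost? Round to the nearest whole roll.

Q* = √(2·D·S / H) = √(2·49,860·452 / 18.1) = √2,490,245.3 ≈ 1,578.05

1,578 rolls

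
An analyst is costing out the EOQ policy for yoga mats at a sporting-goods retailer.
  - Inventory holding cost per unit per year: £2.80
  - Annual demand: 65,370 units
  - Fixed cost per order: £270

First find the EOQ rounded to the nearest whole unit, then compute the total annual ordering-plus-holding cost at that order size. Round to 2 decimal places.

2DS/H = 2·65,370·270/2.8 = 12,607,071.43
EOQ = √12,607,071.43 ≈ 3,550.64 → Q = 3,551 units
Ordering: D/Q × S = 65,370/3,551 × £270 = £4,970.40
Holding:  Q/2 × H = 3,551/2 × £2.8 = £4,971.40
Total = £4,970.40 + £4,971.40 = £9,941.80

£9,941.80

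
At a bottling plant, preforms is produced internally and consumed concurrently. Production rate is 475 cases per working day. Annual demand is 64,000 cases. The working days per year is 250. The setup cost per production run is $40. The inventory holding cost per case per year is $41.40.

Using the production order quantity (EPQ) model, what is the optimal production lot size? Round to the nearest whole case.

Daily demand d = 64,000/250 = 256.000; p = 475; 1 − d/p = 0.46105
EPQ = √(2DS / (H(1 − d/p)))
    = √(2 × 64,000 × 40 / (41.4 × 0.46105)) ≈ 517.92

518 cases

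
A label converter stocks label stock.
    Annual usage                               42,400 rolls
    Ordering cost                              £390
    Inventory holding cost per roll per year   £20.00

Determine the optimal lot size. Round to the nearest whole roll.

1,286 rolls

Optimal lot size Q* = (2 × 42,400 × £390 / £20)^½ ≈ 1,285.92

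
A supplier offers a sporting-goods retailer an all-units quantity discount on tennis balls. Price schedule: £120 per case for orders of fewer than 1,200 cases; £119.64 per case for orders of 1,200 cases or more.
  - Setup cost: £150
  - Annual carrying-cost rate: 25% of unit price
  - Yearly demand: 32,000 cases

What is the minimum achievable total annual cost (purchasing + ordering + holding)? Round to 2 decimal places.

H₁ = 25%×£120 = £30.0000;  H₂ = 25%×£119.64 = £29.9100
EOQ₁ = √(2×32,000×150/30.0000) = 565.69  (< 1,200, feasible at tier 1)
EOQ₂ = √(2×32,000×150/29.9100) = 566.54  (< 1,200 → use Q = 1,200 at tier-2 price)
TC(tier 1 (EOQ₁), Q≈565.7) = £3,856,970.56
TC(tier 2, Q≈1,200.0) = £3,850,426.00
Minimum at tier 2: £3,850,426.00

£3,850,426.00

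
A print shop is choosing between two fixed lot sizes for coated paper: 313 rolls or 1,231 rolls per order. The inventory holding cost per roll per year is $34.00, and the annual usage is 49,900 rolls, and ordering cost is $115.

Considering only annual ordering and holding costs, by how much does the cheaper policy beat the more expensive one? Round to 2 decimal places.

$1,933.79

TC(Q) = (D/Q)S + (Q/2)H
TC(313) = (49,900/313)×115 + (313/2)×34 = $23,654.87
TC(1,231) = (49,900/1,231)×115 + (1,231/2)×34 = $25,588.66
Lots of 313 are cheaper by $1,933.79.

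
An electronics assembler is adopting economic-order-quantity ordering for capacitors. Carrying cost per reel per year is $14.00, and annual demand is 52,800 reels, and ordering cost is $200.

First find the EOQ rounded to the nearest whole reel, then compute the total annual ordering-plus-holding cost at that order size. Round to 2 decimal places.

Optimal lot size Q* = (2 × 52,800 × $200 / $14)^½ ≈ 1,228.24 → Q = 1,228 reels
Orders/yr = 52,800/1,228 = 42.997; ordering cost = 42.997 × $200 = $8,599.35
Average inventory = 1,228/2 = 614; holding cost = 614 × $14 = $8,596.00
Total = $8,599.35 + $8,596.00 = $17,195.35

$17,195.35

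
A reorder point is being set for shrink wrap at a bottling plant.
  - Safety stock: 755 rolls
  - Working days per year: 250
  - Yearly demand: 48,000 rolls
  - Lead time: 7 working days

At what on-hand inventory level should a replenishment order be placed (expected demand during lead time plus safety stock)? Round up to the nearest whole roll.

Daily demand d = 48,000 / 250 = 192.000 rolls/day
Demand during lead time = 192.000 × 7 = 1,344.00
Reorder point = 1,344.00 + 755 = 2,099.00 → round up

2,099 rolls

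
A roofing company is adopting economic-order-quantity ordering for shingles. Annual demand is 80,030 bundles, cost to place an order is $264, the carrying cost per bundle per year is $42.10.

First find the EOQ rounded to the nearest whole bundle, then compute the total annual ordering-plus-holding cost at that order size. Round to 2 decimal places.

Optimal lot size Q* = (2 × 80,030 × $264 / $42.1)^½ ≈ 1,001.85 → Q = 1,002 bundles
Ordering: D/Q × S = 80,030/1,002 × $264 = $21,085.75
Holding:  Q/2 × H = 1,002/2 × $42.1 = $21,092.10
Total = $21,085.75 + $21,092.10 = $42,177.85

$42,177.85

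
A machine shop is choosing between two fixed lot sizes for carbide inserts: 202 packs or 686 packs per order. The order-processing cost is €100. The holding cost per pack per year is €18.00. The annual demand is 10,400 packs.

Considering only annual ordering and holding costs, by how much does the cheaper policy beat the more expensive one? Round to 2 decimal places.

€723.52

TC(Q) = (D/Q)S + (Q/2)H
TC(202) = (10,400/202)×100 + (202/2)×18 = €6,966.51
TC(686) = (10,400/686)×100 + (686/2)×18 = €7,690.03
|ΔTC| = |€6,966.51 − €7,690.03| = €723.52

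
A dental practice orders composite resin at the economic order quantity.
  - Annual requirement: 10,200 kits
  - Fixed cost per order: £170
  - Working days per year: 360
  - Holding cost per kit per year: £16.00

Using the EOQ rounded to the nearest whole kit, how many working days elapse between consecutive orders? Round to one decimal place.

2DS/H = 2·10,200·170/16 = 216,750.00
EOQ = √216,750.00 ≈ 465.56 → Q = 466 kits
Cycle time = (working days × Q)/D = (360 × 466) / 10,200 = 16.447 days

16.4 days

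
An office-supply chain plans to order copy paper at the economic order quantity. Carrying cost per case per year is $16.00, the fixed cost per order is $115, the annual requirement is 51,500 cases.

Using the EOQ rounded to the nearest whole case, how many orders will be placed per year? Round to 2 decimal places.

59.88 orders per year

EOQ = √(2DS/H) = √(2 × 51,500 × 115 / 16)
    = √(740,312.50) ≈ 860.41 → Q = 860
N = D/Q = 51,500/860 ≈ 59.884 orders/yr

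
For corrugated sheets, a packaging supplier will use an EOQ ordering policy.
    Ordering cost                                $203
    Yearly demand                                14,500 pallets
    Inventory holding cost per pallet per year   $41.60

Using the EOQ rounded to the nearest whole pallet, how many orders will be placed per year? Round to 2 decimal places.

38.56 orders per year

EOQ = √(2DS/H) = √(2 × 14,500 × 203 / 41.6)
    = √(141,514.42) ≈ 376.18 → Q = 376
Orders per year = D/Q = 14,500 / 376 = 38.564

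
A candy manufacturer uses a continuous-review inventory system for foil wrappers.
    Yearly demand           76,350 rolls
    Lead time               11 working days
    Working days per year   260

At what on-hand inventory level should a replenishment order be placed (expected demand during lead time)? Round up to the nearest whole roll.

3,231 rolls

Daily demand d = 76,350 / 260 = 293.654 rolls/day
Demand during lead time = 293.654 × 11 = 3,230.19
Reorder point = 3,230.19 → round up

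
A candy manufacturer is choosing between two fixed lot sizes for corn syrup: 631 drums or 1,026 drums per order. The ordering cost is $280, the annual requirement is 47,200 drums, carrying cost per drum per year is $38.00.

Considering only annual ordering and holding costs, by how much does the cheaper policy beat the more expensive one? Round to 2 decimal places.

$558.44

For each Q, cost = (D/Q)·S + (Q/2)·H.
TC(631) = (47,200/631)×280 + (631/2)×38 = $32,933.53
TC(1,026) = (47,200/1,026)×280 + (1,026/2)×38 = $32,375.09
Lots of 1,026 are cheaper by $558.44.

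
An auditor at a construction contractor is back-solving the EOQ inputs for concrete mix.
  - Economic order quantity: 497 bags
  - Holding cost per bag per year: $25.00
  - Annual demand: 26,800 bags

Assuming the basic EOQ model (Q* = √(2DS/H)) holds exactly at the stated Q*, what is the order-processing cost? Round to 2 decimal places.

$115.21

From Q* = √(2DS/H) ⇒ Q*² = 2DS/H.
S = Q²H / (2D) = 497² × 25 / (2 × 26,800) = 115.2094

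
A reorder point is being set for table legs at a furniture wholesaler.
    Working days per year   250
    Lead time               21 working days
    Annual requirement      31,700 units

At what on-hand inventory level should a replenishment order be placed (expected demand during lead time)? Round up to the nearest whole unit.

Daily demand d = 31,700 / 250 = 126.800 units/day
Demand during lead time = 126.800 × 21 = 2,662.80
Reorder point = 2,662.80 → round up

2,663 units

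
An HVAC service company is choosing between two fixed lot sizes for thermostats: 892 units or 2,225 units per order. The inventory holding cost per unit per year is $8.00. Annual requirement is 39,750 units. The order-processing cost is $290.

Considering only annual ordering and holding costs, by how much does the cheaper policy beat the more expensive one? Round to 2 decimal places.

$2,410.31

Annual cost at Q: ordering D·S/Q plus holding Q·H/2.
TC(892) = (39,750/892)×290 + (892/2)×8 = $16,491.21
TC(2,225) = (39,750/2,225)×290 + (2,225/2)×8 = $14,080.90
Cheaper: Q = 2,225.  Difference = $2,410.31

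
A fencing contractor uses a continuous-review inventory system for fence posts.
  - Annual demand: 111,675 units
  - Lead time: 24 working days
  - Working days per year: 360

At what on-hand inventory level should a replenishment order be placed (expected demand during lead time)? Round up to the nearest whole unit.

7,445 units

Daily demand d = 111,675 / 360 = 310.208 units/day
Demand during lead time = 310.208 × 24 = 7,445.00
Reorder point = 7,445.00 → round up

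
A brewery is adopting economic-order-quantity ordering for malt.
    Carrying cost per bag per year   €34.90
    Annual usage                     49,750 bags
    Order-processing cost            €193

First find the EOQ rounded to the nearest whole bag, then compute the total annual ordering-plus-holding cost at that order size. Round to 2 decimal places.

EOQ = √(2DS/H) = √(2 × 49,750 × 193 / 34.9)
    = √(550,243.55) ≈ 741.78 → Q = 742 bags
Ordering: D/Q × S = 49,750/742 × €193 = €12,940.36
Holding:  Q/2 × H = 742/2 × €34.9 = €12,947.90
Total = €12,940.36 + €12,947.90 = €25,888.26

€25,888.26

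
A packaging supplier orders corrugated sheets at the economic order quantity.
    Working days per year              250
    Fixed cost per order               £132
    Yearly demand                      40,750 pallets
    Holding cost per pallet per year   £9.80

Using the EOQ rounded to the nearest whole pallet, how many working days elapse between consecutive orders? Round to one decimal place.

Q* = √(2·D·S / H) = √(2·40,750·132 / 9.8) = √1,097,755.1 ≈ 1,047.74 → Q = 1,048 pallets
Cycle time = (working days × Q)/D = (250 × 1,048) / 40,750 = 6.429 days

6.4 days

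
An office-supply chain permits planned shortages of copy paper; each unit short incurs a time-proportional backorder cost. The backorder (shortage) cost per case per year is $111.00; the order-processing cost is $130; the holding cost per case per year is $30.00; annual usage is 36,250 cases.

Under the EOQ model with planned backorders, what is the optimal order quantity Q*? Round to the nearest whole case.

Q* = √(2DS/H) · √((H + b)/b)
   = √(2 × 36,250 × 130 / 30) · √((30 + 111) / 111)
   = 560.506 × 1.1271 ≈ 631.73

632 cases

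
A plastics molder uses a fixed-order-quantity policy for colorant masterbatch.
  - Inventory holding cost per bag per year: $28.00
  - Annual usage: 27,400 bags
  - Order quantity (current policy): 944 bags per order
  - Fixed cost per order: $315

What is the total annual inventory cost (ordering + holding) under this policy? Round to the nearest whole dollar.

Orders/yr = 27,400/944 = 29.025; ordering cost = 29.025 × $315 = $9,143.01
Average inventory = 944/2 = 472; holding cost = 472 × $28 = $13,216.00
Total = $9,143.01 + $13,216.00 = $22,359.01

$22,359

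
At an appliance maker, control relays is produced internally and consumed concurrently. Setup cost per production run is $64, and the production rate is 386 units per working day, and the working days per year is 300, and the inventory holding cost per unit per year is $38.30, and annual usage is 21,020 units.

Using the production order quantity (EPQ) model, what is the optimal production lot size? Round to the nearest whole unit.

293 units

d = 21,020/300 = 70.0667 units/day;  effective holding cost H(1 − d/p) = 38.3·(1 − 70.0667/386) = 31.34779
Q* = √(2DS / H_eff) = √(2·21,020·64 / 31.34779) ≈ 292.97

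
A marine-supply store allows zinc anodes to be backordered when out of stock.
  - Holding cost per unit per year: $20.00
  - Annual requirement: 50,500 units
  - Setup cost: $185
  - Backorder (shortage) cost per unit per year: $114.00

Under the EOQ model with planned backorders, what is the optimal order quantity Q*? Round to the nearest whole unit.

1,048 units

Basic EOQ = √(2·50,500·185/20) = 966.566
Backorder adjustment √((H+b)/b) = √((20+114)/114) = 1.0842
Q* = 966.566 × 1.0842 ≈ 1,047.93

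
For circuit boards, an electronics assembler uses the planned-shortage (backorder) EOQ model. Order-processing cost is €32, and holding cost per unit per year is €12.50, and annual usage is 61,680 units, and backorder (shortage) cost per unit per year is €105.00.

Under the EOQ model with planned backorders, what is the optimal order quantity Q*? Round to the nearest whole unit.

594 units

Basic EOQ = √(2·61,680·32/12.5) = 561.962
Backorder adjustment √((H+b)/b) = √((12.5+105)/105) = 1.0579
Q* = 561.962 × 1.0579 ≈ 594.47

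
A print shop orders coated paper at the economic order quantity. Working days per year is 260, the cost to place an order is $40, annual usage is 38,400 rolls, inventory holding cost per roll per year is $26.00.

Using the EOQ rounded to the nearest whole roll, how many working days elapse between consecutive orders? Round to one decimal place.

2DS/H = 2·38,400·40/26 = 118,153.85
EOQ = √118,153.85 ≈ 343.74 → Q = 344 rolls
Cycle time = (working days × Q)/D = (260 × 344) / 38,400 = 2.329 days

2.3 days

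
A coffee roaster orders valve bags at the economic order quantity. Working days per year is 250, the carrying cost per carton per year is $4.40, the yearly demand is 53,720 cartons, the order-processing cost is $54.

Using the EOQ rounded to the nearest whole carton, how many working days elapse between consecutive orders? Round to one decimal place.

Q* = √(2·D·S / H) = √(2·53,720·54 / 4.4) = √1,318,581.8 ≈ 1,148.30 → Q = 1,148 cartons
Cycle time = (working days × Q)/D = (250 × 1,148) / 53,720 = 5.343 days

5.3 days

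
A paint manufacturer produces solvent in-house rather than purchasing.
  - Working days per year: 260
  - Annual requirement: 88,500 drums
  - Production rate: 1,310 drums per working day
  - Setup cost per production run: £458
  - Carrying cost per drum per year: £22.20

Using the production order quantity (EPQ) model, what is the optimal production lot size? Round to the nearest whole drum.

d = 88,500/260 = 340.3846 drums/day;  effective holding cost H(1 − d/p) = 22.2·(1 − 340.3846/1310) = 16.43165
Q* = √(2DS / H_eff) = √(2·88,500·458 / 16.43165) ≈ 2,221.15

2,221 drums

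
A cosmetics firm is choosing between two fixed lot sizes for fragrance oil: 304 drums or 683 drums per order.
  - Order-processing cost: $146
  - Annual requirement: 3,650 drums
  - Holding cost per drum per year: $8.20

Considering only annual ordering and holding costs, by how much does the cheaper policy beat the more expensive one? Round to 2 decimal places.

Annual cost at Q: ordering D·S/Q plus holding Q·H/2.
TC(304) = (3,650/304)×146 + (304/2)×8.2 = $2,999.36
TC(683) = (3,650/683)×146 + (683/2)×8.2 = $3,580.53
Lots of 304 are cheaper by $581.17.

$581.17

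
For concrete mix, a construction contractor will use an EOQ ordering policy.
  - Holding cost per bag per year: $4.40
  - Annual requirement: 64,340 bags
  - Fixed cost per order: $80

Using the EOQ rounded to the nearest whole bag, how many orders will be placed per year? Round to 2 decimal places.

42.05 orders per year

EOQ = √(2DS/H) = √(2 × 64,340 × 80 / 4.4)
    = √(2,339,636.36) ≈ 1,529.59 → Q = 1,530
N = D/Q = 64,340/1,530 ≈ 42.052 orders/yr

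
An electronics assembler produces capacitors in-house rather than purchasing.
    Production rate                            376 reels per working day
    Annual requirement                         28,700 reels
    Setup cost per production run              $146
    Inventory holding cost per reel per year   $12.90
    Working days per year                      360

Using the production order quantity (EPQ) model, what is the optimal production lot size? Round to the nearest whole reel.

d = 28,700/360 = 79.7222 reels/day;  effective holding cost H(1 − d/p) = 12.9·(1 − 79.7222/376) = 10.16485
Q* = √(2DS / H_eff) = √(2·28,700·146 / 10.16485) ≈ 907.99

908 reels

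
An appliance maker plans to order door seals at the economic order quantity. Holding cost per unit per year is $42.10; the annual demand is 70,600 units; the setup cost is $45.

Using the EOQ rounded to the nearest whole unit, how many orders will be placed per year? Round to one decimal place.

182.0 orders per year

EOQ = √(2DS/H) = √(2 × 70,600 × 45 / 42.1)
    = √(150,926.37) ≈ 388.49 → Q = 388
Orders per year = D/Q = 70,600 / 388 = 181.959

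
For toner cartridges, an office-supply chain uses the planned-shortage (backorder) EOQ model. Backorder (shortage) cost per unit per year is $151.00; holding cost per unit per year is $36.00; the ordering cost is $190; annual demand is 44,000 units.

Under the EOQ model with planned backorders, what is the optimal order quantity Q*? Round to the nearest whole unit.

758 units

Basic EOQ = √(2·44,000·190/36) = 681.502
Backorder adjustment √((H+b)/b) = √((36+151)/151) = 1.1128
Q* = 681.502 × 1.1128 ≈ 758.40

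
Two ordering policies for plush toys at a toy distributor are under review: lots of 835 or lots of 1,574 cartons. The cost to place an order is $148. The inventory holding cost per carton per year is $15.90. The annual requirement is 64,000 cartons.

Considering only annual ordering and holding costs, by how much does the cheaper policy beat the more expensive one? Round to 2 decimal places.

Annual cost at Q: ordering D·S/Q plus holding Q·H/2.
TC(835) = (64,000/835)×148 + (835/2)×15.9 = $17,981.96
TC(1,574) = (64,000/1,574)×148 + (1,574/2)×15.9 = $18,531.09
|ΔTC| = |$17,981.96 − $18,531.09| = $549.13

$549.13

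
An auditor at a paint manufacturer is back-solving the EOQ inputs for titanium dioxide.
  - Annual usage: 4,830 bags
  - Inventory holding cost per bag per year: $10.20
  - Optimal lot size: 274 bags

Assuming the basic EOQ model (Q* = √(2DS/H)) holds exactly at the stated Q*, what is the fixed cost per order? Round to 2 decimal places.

EOQ relation: Q² = 2DS/H, so rearrange for the unknown.
S = Q²H / (2D) = 274² × 10.2 / (2 × 4,830) = 79.2728

$79.27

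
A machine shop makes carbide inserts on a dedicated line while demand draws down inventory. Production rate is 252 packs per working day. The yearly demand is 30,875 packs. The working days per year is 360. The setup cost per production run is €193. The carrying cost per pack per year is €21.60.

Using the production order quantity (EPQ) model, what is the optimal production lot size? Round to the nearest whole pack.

d = 30,875/360 = 85.7639 packs/day;  effective holding cost H(1 − d/p) = 21.6·(1 − 85.7639/252) = 14.24881
Q* = √(2DS / H_eff) = √(2·30,875·193 / 14.24881) ≈ 914.55

915 packs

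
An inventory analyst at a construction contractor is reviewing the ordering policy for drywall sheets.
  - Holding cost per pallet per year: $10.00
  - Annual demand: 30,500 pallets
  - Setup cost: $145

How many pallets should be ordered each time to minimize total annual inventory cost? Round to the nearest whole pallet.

EOQ = √(2DS/H) = √(2 × 30,500 × 145 / 10)
    = √(884,500.00) ≈ 940.48

940 pallets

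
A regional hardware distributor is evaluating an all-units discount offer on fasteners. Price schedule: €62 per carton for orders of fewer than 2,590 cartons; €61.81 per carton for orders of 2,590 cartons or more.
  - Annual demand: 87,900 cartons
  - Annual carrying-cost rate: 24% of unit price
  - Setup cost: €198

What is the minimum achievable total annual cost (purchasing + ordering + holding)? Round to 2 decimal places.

€5,459,029.32

H₁ = 24%×€62 = €14.8800;  H₂ = 24%×€61.81 = €14.8344
EOQ₁ = √(2×87,900×198/14.8800) = 1,529.47  (< 2,590, feasible at tier 1)
EOQ₂ = √(2×87,900×198/14.8344) = 1,531.82  (< 2,590 → use Q = 2,590 at tier-2 price)
TC(tier 1 (EOQ₁), Q≈1,529.5) = €5,472,558.49
TC(tier 2, Q≈2,590.0) = €5,459,029.32
Minimum at tier 2: €5,459,029.32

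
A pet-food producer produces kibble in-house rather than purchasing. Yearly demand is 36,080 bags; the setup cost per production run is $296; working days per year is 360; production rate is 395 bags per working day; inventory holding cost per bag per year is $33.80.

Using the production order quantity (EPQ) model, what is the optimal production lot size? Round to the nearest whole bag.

920 bags

d = 36,080/360 = 100.2222 bags/day;  effective holding cost H(1 − d/p) = 33.8·(1 − 100.2222/395) = 25.22402
Q* = √(2DS / H_eff) = √(2·36,080·296 / 25.22402) ≈ 920.21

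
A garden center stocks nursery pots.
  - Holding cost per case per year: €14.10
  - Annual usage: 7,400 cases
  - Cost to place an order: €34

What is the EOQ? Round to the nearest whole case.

189 cases

EOQ = √(2DS/H) = √(2 × 7,400 × 34 / 14.1)
    = √(35,687.94) ≈ 188.91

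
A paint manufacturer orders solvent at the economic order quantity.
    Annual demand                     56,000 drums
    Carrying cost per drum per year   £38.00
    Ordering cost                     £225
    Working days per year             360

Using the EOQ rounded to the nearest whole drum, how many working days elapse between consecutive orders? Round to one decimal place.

Optimal lot size Q* = (2 × 56,000 × £225 / £38)^½ ≈ 814.35 → Q = 814 drums
T = Q/D × 360 days = 814/56,000 × 360 = 5.233 days

5.2 days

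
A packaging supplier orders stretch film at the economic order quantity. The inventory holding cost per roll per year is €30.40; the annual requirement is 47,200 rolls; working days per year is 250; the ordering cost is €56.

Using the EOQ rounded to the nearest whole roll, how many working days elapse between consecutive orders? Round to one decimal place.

Optimal lot size Q* = (2 × 47,200 × €56 / €30.4)^½ ≈ 417.01 → Q = 417 rolls
Cycle time = (working days × Q)/D = (250 × 417) / 47,200 = 2.209 days

2.2 days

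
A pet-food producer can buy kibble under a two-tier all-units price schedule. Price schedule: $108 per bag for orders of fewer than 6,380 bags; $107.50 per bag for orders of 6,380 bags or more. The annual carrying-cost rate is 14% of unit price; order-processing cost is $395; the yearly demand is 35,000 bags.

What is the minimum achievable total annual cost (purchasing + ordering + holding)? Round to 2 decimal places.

H₁ = 14%×$108 = $15.1200;  H₂ = 14%×$107.50 = $15.0500
EOQ₁ = √(2×35,000×395/15.1200) = 1,352.30  (< 6,380, feasible at tier 1)
EOQ₂ = √(2×35,000×395/15.0500) = 1,355.44  (< 6,380 → use Q = 6,380 at tier-2 price)
TC(tier 1 (EOQ₁), Q≈1,352.3) = $3,800,446.71
TC(tier 2, Q≈6,380.0) = $3,812,676.43
Minimum at tier 1 (EOQ₁): $3,800,446.71

$3,800,446.71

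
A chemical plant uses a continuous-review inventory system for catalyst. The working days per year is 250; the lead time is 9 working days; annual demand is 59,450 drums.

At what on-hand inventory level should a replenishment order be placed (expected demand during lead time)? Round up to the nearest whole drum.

Daily demand d = 59,450 / 250 = 237.800 drums/day
Demand during lead time = 237.800 × 9 = 2,140.20
Reorder point = 2,140.20 → round up

2,141 drums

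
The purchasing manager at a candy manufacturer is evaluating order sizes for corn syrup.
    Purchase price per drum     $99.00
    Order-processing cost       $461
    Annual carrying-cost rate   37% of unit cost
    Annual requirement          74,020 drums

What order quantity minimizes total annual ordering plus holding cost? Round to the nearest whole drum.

Carrying cost H = $99 × 37% = $36.6300/drum/yr
EOQ = √(2DS/H) = √(2 × 74,020 × 461 / 36.63)
    = √(1,863,129.68) ≈ 1,364.97

1,365 drums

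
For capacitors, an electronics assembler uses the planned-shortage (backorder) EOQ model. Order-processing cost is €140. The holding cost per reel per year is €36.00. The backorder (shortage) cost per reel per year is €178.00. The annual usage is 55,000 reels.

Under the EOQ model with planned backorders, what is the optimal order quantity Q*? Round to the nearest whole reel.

Q* = √(2DS/H) · √((H + b)/b)
   = √(2 × 55,000 × 140 / 36) · √((36 + 178) / 178)
   = 654.047 × 1.0965 ≈ 717.14

717 reels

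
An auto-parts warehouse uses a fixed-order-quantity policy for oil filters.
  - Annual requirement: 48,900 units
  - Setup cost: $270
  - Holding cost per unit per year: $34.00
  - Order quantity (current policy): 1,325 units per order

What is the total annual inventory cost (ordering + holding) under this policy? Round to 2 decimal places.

Orders/yr = 48,900/1,325 = 36.906; ordering cost = 36.906 × $270 = $9,964.53
Average inventory = 1,325/2 = 662.5; holding cost = 662.5 × $34 = $22,525.00
Total = $9,964.53 + $22,525.00 = $32,489.53

$32,489.53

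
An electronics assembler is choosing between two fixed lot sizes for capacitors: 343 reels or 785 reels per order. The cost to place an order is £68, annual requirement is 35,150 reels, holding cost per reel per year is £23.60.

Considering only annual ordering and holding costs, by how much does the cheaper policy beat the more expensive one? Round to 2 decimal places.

For each Q, cost = (D/Q)·S + (Q/2)·H.
TC(343) = (35,150/343)×68 + (343/2)×23.6 = £11,015.91
TC(785) = (35,150/785)×68 + (785/2)×23.6 = £12,307.84
Lots of 343 are cheaper by £1,291.93.

£1,291.93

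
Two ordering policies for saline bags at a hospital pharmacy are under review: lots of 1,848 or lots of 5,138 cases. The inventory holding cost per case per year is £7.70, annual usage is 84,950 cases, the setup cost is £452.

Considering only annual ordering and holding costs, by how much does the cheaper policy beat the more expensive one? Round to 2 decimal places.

For each Q, cost = (D/Q)·S + (Q/2)·H.
TC(1,848) = (84,950/1,848)×452 + (1,848/2)×7.7 = £27,892.61
TC(5,138) = (84,950/5,138)×452 + (5,138/2)×7.7 = £27,254.52
|ΔTC| = |£27,892.61 − £27,254.52| = £638.09

£638.09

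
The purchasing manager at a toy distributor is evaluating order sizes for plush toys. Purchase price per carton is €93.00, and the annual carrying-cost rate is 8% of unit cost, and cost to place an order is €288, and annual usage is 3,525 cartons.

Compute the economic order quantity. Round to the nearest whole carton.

522 cartons

Carrying cost H = €93 × 8% = €7.4400/carton/yr
EOQ = √(2DS/H) = √(2 × 3,525 × 288 / 7.44)
    = √(272,903.23) ≈ 522.40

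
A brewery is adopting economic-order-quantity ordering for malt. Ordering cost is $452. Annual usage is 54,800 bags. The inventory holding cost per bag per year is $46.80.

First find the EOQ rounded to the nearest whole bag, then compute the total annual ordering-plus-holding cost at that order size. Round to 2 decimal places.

$48,150.13

Optimal lot size Q* = (2 × 54,800 × $452 / $46.8)^½ ≈ 1,028.85 → Q = 1,029 bags
Orders/yr = 54,800/1,029 = 53.256; ordering cost = 53.256 × $452 = $24,071.53
Average inventory = 1,029/2 = 514.5; holding cost = 514.5 × $46.8 = $24,078.60
Total = $24,071.53 + $24,078.60 = $48,150.13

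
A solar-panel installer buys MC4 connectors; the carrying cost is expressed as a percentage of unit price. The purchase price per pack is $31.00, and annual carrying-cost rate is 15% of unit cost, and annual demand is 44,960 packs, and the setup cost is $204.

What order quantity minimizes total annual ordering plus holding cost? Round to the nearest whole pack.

Carrying cost H = $31 × 15% = $4.6500/pack/yr
Q* = √(2·D·S / H) = √(2·44,960·204 / 4.65) = √3,944,877.4 ≈ 1,986.17

1,986 packs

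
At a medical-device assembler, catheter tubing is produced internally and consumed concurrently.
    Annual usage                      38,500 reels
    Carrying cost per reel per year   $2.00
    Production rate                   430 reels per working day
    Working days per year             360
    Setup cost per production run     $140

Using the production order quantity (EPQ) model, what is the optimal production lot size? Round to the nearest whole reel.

d = 38,500/360 = 106.9444 reels/day;  effective holding cost H(1 − d/p) = 2·(1 − 106.9444/430) = 1.50258
Q* = √(2DS / H_eff) = √(2·38,500·140 / 1.50258) ≈ 2,678.49

2,678 reels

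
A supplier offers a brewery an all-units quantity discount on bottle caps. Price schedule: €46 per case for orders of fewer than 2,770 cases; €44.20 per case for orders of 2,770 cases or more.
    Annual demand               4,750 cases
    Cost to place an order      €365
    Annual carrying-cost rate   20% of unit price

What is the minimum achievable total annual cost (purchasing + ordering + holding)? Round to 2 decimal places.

€222,819.30

H₁ = 20%×€46 = €9.2000;  H₂ = 20%×€44.20 = €8.8400
EOQ₁ = √(2×4,750×365/9.2000) = 613.92  (< 2,770, feasible at tier 1)
EOQ₂ = √(2×4,750×365/8.8400) = 626.30  (< 2,770 → use Q = 2,770 at tier-2 price)
TC(tier 1 (EOQ₁), Q≈613.9) = €224,148.10
TC(tier 2, Q≈2,770.0) = €222,819.30
Minimum at tier 2: €222,819.30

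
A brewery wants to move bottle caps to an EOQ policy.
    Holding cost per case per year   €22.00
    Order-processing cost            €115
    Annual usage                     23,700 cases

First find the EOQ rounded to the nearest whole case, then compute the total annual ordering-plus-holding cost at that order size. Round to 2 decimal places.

2DS/H = 2·23,700·115/22 = 247,772.73
EOQ = √247,772.73 ≈ 497.77 → Q = 498 cases
Ordering: D/Q × S = 23,700/498 × €115 = €5,472.89
Holding:  Q/2 × H = 498/2 × €22 = €5,478.00
Total = €5,472.89 + €5,478.00 = €10,950.89

€10,950.89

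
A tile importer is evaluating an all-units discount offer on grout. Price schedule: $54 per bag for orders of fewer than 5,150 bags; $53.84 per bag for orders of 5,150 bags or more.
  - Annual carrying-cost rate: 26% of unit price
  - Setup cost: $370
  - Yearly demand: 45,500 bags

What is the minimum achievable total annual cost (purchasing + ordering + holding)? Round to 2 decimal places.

H₁ = 26%×$54 = $14.0400;  H₂ = 26%×$53.84 = $13.9984
EOQ₁ = √(2×45,500×370/14.0400) = 1,548.60  (< 5,150, feasible at tier 1)
EOQ₂ = √(2×45,500×370/13.9984) = 1,550.89  (< 5,150 → use Q = 5,150 at tier-2 price)
TC(tier 1 (EOQ₁), Q≈1,548.6) = $2,478,742.28
TC(tier 2, Q≈5,150.0) = $2,489,034.81
Minimum at tier 1 (EOQ₁): $2,478,742.28

$2,478,742.28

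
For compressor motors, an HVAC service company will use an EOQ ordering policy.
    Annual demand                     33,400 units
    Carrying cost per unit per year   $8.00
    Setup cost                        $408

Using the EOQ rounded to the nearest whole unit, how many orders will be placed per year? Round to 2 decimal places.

Q* = √(2·D·S / H) = √(2·33,400·408 / 8) = √3,406,800.0 ≈ 1,845.75 → Q = 1,846
Orders per year = D/Q = 33,400 / 1,846 = 18.093

18.09 orders per year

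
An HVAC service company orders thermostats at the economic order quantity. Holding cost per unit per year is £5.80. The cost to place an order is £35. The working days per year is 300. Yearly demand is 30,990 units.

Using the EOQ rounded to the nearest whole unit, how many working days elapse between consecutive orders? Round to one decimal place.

5.9 days

Optimal lot size Q* = (2 × 30,990 × £35 / £5.8)^½ ≈ 611.57 → Q = 612 units
Days between orders = 300 / (D/Q) = 300 / 50.637 ≈ 5.924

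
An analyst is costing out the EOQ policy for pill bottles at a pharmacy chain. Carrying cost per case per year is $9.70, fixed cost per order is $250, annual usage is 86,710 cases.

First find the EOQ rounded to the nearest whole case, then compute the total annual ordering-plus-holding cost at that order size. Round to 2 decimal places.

$20,507.16

EOQ = √(2DS/H) = √(2 × 86,710 × 250 / 9.7)
    = √(4,469,587.63) ≈ 2,114.14 → Q = 2,114 cases
Ordering: D/Q × S = 86,710/2,114 × $250 = $10,254.26
Holding:  Q/2 × H = 2,114/2 × $9.7 = $10,252.90
Total = $10,254.26 + $10,252.90 = $20,507.16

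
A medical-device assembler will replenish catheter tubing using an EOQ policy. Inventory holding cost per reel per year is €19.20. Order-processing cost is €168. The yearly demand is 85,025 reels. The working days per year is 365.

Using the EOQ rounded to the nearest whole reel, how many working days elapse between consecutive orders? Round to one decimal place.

5.2 days

2DS/H = 2·85,025·168/19.2 = 1,487,937.50
EOQ = √1,487,937.50 ≈ 1,219.81 → Q = 1,220 reels
T = Q/D × 365 days = 1,220/85,025 × 365 = 5.237 days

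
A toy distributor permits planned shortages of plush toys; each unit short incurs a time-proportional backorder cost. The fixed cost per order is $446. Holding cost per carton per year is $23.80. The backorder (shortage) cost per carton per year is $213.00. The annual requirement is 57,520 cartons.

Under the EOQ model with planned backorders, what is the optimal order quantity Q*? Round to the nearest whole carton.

1,548 cartons

Basic EOQ = √(2·57,520·446/23.8) = 1,468.261
Backorder adjustment √((H+b)/b) = √((23.8+213)/213) = 1.0544
Q* = 1,468.261 × 1.0544 ≈ 1,548.12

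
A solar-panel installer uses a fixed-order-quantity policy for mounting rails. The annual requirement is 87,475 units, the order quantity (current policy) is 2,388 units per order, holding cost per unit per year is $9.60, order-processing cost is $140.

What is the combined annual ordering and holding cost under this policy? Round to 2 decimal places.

$16,590.75

Ordering: D/Q × S = 87,475/2,388 × $140 = $5,128.35
Holding:  Q/2 × H = 2,388/2 × $9.6 = $11,462.40
Total = $5,128.35 + $11,462.40 = $16,590.75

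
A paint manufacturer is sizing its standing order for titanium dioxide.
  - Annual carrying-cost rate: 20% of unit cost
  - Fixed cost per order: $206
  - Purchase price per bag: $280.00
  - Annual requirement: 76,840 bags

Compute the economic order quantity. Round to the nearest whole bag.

752 bags

Carrying cost H = $280 × 20% = $56.0000/bag/yr
Q* = √(2·D·S / H) = √(2·76,840·206 / 56) = √565,322.9 ≈ 751.88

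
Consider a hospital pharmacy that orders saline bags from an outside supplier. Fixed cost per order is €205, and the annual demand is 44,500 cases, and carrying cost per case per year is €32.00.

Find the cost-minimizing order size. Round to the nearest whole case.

755 cases

2DS/H = 2·44,500·205/32 = 570,156.25
EOQ = √570,156.25 ≈ 755.09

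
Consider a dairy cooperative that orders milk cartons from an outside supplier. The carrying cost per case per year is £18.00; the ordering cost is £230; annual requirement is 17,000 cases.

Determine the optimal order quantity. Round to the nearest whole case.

2DS/H = 2·17,000·230/18 = 434,444.44
EOQ = √434,444.44 ≈ 659.12

659 cases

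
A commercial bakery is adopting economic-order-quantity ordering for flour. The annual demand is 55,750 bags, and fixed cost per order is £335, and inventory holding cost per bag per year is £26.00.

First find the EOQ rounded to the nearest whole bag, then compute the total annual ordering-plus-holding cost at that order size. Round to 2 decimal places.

£31,163.52

Optimal lot size Q* = (2 × 55,750 × £335 / £26)^½ ≈ 1,198.60 → Q = 1,199 bags
Annual ordering cost = (D/Q)·S = (55,750/1,199) × 335 = £15,576.52
Annual holding cost  = (Q/2)·H = (1,199/2) × 26 = £15,587.00
Total = £15,576.52 + £15,587.00 = £31,163.52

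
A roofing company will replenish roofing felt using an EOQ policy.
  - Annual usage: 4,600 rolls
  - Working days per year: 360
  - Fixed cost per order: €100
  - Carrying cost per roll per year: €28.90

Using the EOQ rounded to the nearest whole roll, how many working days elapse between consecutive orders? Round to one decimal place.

13.9 days

Q* = √(2·D·S / H) = √(2·4,600·100 / 28.9) = √31,833.9 ≈ 178.42 → Q = 178 rolls
Days between orders = 360 / (D/Q) = 360 / 25.843 ≈ 13.930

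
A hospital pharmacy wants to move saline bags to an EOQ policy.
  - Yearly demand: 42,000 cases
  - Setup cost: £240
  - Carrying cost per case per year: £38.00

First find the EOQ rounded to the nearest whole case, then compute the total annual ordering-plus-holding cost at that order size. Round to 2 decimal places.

Optimal lot size Q* = (2 × 42,000 × £240 / £38)^½ ≈ 728.37 → Q = 728 cases
Annual ordering cost = (D/Q)·S = (42,000/728) × 240 = £13,846.15
Annual holding cost  = (Q/2)·H = (728/2) × 38 = £13,832.00
Total = £13,846.15 + £13,832.00 = £27,678.15

£27,678.15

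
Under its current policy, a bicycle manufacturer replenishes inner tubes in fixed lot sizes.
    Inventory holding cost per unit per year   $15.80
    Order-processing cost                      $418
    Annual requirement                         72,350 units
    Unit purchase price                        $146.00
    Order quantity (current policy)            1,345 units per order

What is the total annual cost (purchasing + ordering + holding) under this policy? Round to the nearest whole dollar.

$10,596,210

Annual ordering cost = (D/Q)·S = (72,350/1,345) × 418 = $22,484.98
Annual holding cost  = (Q/2)·H = (1,345/2) × 15.8 = $10,625.50
Purchase cost = D·C = 72,350 × 146 = $10,563,100.00
Total = $22,484.98 + $10,625.50 + $10,563,100.00 = $10,596,210.48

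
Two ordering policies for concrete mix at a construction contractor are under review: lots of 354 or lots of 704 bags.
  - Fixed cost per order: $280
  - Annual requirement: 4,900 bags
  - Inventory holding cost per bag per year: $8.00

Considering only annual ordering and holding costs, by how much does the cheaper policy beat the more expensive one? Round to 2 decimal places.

TC(Q) = (D/Q)S + (Q/2)H
TC(354) = (4,900/354)×280 + (354/2)×8 = $5,291.71
TC(704) = (4,900/704)×280 + (704/2)×8 = $4,764.86
Lots of 704 are cheaper by $526.84.

$526.84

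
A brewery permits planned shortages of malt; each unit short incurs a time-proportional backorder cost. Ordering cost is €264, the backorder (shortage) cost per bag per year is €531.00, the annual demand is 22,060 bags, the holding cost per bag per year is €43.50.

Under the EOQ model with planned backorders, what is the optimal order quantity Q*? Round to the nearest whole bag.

Q* = √(2DS/H) · √((H + b)/b)
   = √(2 × 22,060 × 264 / 43.5) · √((43.5 + 531) / 531)
   = 517.458 × 1.0402 ≈ 538.24

538 bags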